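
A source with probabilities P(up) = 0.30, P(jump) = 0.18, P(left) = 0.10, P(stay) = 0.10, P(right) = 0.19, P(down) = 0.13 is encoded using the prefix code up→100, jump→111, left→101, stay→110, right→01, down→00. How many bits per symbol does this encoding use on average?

2.68 bits/symbol

L̄ = Σ pᵢ·ℓᵢ = 0.30·3 + 0.18·3 + 0.10·3 + 0.10·3 + 0.19·2 + 0.13·2 = 2.68 bits/symbol.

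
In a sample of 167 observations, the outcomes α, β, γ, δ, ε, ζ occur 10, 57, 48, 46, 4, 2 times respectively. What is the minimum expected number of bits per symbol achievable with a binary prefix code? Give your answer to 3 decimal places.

2.132 bits/symbol

Probabilities are the counts divided by 167.
Repeatedly combine the two least-probable nodes; the expected code length is the sum of the merged weights.
merge 2/167 + 4/167 → 6/167
merge 6/167 + 10/167 → 16/167
merge 16/167 + 46/167 → 62/167
merge 48/167 + 57/167 → 105/167
merge 62/167 + 105/167 → 1
L = 6/167 + 16/167 + 62/167 + 105/167 + 1 = 356/167 ≈ 2.132 bits/symbol.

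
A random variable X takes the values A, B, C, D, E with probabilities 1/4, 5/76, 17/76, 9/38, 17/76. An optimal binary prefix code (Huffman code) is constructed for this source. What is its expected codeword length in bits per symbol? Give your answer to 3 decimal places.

Repeatedly combine the two least-probable nodes; the expected code length is the sum of the merged weights.
merge 5/76 + 17/76 → 11/38
merge 17/76 + 9/38 → 35/76
merge 1/4 + 11/38 → 41/76
merge 35/76 + 41/76 → 1
L = 11/38 + 35/76 + 41/76 + 1 = 87/38 ≈ 2.289 bits/symbol.

2.289 bits/symbol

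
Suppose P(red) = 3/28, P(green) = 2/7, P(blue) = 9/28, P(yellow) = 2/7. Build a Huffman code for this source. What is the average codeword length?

Repeatedly combine the two least-probable nodes; the expected code length is the sum of the merged weights.
merge 3/28 + 2/7 → 11/28
merge 2/7 + 9/28 → 17/28
merge 11/28 + 17/28 → 1
L = 11/28 + 17/28 + 1 = 2 bits/symbol.

2 bits/symbol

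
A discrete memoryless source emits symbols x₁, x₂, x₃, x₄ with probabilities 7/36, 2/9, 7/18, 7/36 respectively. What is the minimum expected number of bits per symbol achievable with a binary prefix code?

Repeatedly combine the two least-probable nodes; the expected code length is the sum of the merged weights.
merge 7/36 + 7/36 → 7/18
merge 2/9 + 7/18 → 11/18
merge 7/18 + 11/18 → 1
L = 7/18 + 11/18 + 1 = 2 bits/symbol.

2 bits/symbol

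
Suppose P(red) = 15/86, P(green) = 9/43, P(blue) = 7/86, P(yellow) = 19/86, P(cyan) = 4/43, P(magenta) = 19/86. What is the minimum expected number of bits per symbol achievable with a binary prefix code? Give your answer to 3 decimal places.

Repeatedly combine the two least-probable nodes; the expected code length is the sum of the merged weights.
merge 7/86 + 4/43 → 15/86
merge 15/86 + 15/86 → 15/43
merge 9/43 + 19/86 → 37/86
merge 19/86 + 15/43 → 49/86
merge 37/86 + 49/86 → 1
L = 15/86 + 15/43 + 37/86 + 49/86 + 1 = 217/86 ≈ 2.523 bits/symbol.

2.523 bits/symbol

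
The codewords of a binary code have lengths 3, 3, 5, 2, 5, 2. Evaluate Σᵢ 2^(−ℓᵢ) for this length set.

With common denominator 2^5 = 32: Σ 2^(−ℓᵢ) = 4/32 + 4/32 + 1/32 + 8/32 + 1/32 + 8/32 = 26/32 = 0.8125.

0.8125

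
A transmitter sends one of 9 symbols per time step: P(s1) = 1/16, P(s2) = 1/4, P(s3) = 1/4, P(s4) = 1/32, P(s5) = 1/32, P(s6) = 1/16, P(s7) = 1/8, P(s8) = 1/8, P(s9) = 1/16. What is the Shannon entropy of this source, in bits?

Each probability is a power of 1/2, so log₂(1/p) is an integer.
H = Σ p·log₂(1/p) = 1/16·4 + 1/4·2 + 1/4·2 + 1/32·5 + 1/32·5 + 1/16·4 + 1/8·3 + 1/8·3 + 1/16·4 = 2.8125 bits.

2.8125 bits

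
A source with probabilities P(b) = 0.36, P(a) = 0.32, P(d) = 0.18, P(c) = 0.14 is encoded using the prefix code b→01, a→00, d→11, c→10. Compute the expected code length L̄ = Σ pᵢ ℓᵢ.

L̄ = Σ pᵢ·ℓᵢ = 0.36·2 + 0.32·2 + 0.18·2 + 0.14·2 = 2 bits/symbol.

2 bits/symbol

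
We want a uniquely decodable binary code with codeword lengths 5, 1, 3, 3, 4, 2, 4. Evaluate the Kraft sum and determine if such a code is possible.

1.15625; no

With common denominator 2^5 = 32: Σ 2^(−ℓᵢ) = 1/32 + 16/32 + 4/32 + 4/32 + 2/32 + 8/32 + 2/32 = 37/32 = 1.15625.
Kraft's inequality requires Σ ≤ 1; here Σ = 1.15625 > 1, so no such prefix code exists.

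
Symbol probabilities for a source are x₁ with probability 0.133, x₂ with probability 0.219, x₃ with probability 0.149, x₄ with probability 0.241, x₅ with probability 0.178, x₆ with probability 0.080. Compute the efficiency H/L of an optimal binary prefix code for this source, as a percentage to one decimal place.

98.6%

Entropy H = −Σ p log₂ p ≈ 2.5057 bits.
Huffman merges: 2/25+133/1000→213/1000; 149/1000+89/500→327/1000; 213/1000+219/1000→54/125; 241/1000+327/1000→71/125; 54/125+71/125→1. L = 127/50 ≈ 2.5400.
Efficiency = H/L = 2.5057/2.5400 = 98.6%.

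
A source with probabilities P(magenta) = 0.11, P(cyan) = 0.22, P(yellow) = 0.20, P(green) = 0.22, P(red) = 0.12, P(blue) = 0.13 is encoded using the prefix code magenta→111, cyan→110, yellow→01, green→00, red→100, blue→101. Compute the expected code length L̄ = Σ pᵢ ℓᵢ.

L̄ = Σ pᵢ·ℓᵢ = 0.11·3 + 0.22·3 + 0.20·2 + 0.22·2 + 0.12·3 + 0.13·3 = 2.58 bits/symbol.

2.58 bits/symbol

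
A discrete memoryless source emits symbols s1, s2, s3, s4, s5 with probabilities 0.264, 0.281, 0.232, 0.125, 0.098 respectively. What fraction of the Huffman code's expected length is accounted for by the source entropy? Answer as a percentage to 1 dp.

Entropy H = −Σ p log₂ p ≈ 2.2143 bits.
Huffman merges: 49/500+1/8→223/1000; 223/1000+29/125→91/200; 33/125+281/1000→109/200; 91/200+109/200→1. L = 2223/1000 ≈ 2.2230.
Efficiency = H/L = 2.2143/2.2230 = 99.6%.

99.6%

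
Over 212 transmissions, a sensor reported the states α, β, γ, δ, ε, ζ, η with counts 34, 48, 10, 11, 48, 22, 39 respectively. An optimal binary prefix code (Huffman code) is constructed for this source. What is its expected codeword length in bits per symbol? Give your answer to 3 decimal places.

2.646 bits/symbol

Probabilities are the counts divided by 212.
Repeatedly combine the two least-probable nodes; the expected code length is the sum of the merged weights.
merge 5/106 + 11/212 → 21/212
merge 21/212 + 11/106 → 43/212
merge 17/106 + 39/212 → 73/212
merge 43/212 + 12/53 → 91/212
merge 12/53 + 73/212 → 121/212
merge 91/212 + 121/212 → 1
L = 21/212 + 43/212 + 73/212 + 91/212 + 121/212 + 1 = 561/212 ≈ 2.646 bits/symbol.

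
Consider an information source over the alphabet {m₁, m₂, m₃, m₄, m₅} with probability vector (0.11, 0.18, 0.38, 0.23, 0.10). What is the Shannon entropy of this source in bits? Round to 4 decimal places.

H = −Σ pᵢ log₂ pᵢ.
−0.11·log₂(0.11) = 0.3503
−0.18·log₂(0.18) = 0.4453
−0.38·log₂(0.38) = 0.5305
−0.23·log₂(0.23) = 0.4877
−0.10·log₂(0.10) = 0.3322
Sum ≈ 2.1459 → 2.1459 bits.

2.1459 bits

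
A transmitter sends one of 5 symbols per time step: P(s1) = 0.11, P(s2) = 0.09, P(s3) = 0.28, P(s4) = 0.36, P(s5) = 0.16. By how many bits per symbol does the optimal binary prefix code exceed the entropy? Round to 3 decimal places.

0.069 bits

Entropy H = −Σ p log₂ p ≈ 2.1308 bits.
Huffman merges: 9/100+11/100→1/5; 4/25+1/5→9/25; 7/25+9/25→16/25; 9/25+16/25→1. L = 11/5 ≈ 2.2000.
L − H = 2.2000 − 2.1308 = 0.069 bits.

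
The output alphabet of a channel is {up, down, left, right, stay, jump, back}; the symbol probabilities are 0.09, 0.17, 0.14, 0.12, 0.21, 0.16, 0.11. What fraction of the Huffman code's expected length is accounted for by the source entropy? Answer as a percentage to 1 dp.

Entropy H = −Σ p log₂ p ≈ 2.7575 bits.
Huffman merges: 9/100+11/100→1/5; 3/25+7/50→13/50; 4/25+17/100→33/100; 1/5+21/100→41/100; 13/50+33/100→59/100; 41/100+59/100→1. L = 279/100 ≈ 2.7900.
Efficiency = H/L = 2.7575/2.7900 = 98.8%.

98.8%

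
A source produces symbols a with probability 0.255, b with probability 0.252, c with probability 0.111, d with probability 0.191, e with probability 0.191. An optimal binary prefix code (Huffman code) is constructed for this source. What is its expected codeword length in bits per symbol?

Repeatedly combine the two least-probable nodes; the expected code length is the sum of the merged weights.
merge 111/1000 + 191/1000 → 151/500
merge 191/1000 + 63/250 → 443/1000
merge 51/200 + 151/500 → 557/1000
merge 443/1000 + 557/1000 → 1
L = 151/500 + 443/1000 + 557/1000 + 1 = 1151/500 = 2.302 bits/symbol.

2.302 bits/symbol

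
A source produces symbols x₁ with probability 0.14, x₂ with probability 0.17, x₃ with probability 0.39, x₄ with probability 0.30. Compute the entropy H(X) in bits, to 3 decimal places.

1.883 bits

H = −Σ pᵢ log₂ pᵢ.
−0.14·log₂(0.14) = 0.3971
−0.17·log₂(0.17) = 0.4346
−0.39·log₂(0.39) = 0.5298
−0.30·log₂(0.30) = 0.5211
Sum ≈ 1.8826 → 1.883 bits.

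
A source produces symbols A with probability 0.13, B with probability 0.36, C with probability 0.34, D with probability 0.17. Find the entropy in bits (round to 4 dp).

1.8770 bits

H = −Σ pᵢ log₂ pᵢ.
−0.13·log₂(0.13) = 0.3826
−0.36·log₂(0.36) = 0.5306
−0.34·log₂(0.34) = 0.5292
−0.17·log₂(0.17) = 0.4346
Sum ≈ 1.8770 → 1.8770 bits.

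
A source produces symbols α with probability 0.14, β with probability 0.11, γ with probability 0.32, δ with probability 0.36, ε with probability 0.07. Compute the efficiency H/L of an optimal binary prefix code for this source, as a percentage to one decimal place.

96.9%

Entropy H = −Σ p log₂ p ≈ 2.0726 bits.
Huffman merges: 7/100+11/100→9/50; 7/50+9/50→8/25; 8/25+8/25→16/25; 9/25+16/25→1. L = 107/50 ≈ 2.1400.
Efficiency = H/L = 2.0726/2.1400 = 96.9%.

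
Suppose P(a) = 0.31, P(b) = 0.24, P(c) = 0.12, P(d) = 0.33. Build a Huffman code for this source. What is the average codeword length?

2 bits/symbol

Repeatedly combine the two least-probable nodes; the expected code length is the sum of the merged weights.
merge 3/25 + 6/25 → 9/25
merge 31/100 + 33/100 → 16/25
merge 9/25 + 16/25 → 1
L = 9/25 + 16/25 + 1 = 2 bits/symbol.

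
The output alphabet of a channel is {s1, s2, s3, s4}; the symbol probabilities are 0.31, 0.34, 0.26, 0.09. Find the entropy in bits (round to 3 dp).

1.871 bits

H = −Σ pᵢ log₂ pᵢ.
−0.31·log₂(0.31) = 0.5238
−0.34·log₂(0.34) = 0.5292
−0.26·log₂(0.26) = 0.5053
−0.09·log₂(0.09) = 0.3127
Sum ≈ 1.8709 → 1.871 bits.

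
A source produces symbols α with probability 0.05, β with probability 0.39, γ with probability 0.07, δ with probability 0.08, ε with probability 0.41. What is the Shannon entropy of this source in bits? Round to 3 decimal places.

H = −Σ pᵢ log₂ pᵢ.
−0.05·log₂(0.05) = 0.2161
−0.39·log₂(0.39) = 0.5298
−0.07·log₂(0.07) = 0.2686
−0.08·log₂(0.08) = 0.2915
−0.41·log₂(0.41) = 0.5274
Sum ≈ 1.8333 → 1.833 bits.

1.833 bits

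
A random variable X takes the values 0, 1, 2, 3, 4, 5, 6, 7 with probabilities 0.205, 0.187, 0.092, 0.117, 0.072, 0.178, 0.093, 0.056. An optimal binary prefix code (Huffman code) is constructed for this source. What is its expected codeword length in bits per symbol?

2.921 bits/symbol

Repeatedly combine the two least-probable nodes; the expected code length is the sum of the merged weights.
merge 7/125 + 9/125 → 16/125
merge 23/250 + 93/1000 → 37/200
merge 117/1000 + 16/125 → 49/200
merge 89/500 + 37/200 → 363/1000
merge 187/1000 + 41/200 → 49/125
merge 49/200 + 363/1000 → 76/125
merge 49/125 + 76/125 → 1
L = 16/125 + 37/200 + 49/200 + 363/1000 + 49/125 + 76/125 + 1 = 2921/1000 = 2.921 bits/symbol.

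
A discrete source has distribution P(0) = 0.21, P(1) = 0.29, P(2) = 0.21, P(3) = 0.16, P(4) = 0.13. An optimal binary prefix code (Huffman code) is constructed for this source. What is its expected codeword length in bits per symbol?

2.29 bits/symbol

Repeatedly combine the two least-probable nodes; the expected code length is the sum of the merged weights.
merge 13/100 + 4/25 → 29/100
merge 21/100 + 21/100 → 21/50
merge 29/100 + 29/100 → 29/50
merge 21/50 + 29/50 → 1
L = 29/100 + 21/50 + 29/50 + 1 = 229/100 = 2.29 bits/symbol.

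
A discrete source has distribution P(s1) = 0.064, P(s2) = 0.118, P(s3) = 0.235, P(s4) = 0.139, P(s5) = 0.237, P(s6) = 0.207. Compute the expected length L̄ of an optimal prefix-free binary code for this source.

Repeatedly combine the two least-probable nodes; the expected code length is the sum of the merged weights.
merge 8/125 + 59/500 → 91/500
merge 139/1000 + 91/500 → 321/1000
merge 207/1000 + 47/200 → 221/500
merge 237/1000 + 321/1000 → 279/500
merge 221/500 + 279/500 → 1
L = 91/500 + 321/1000 + 221/500 + 279/500 + 1 = 2503/1000 = 2.503 bits/symbol.

2.503 bits/symbol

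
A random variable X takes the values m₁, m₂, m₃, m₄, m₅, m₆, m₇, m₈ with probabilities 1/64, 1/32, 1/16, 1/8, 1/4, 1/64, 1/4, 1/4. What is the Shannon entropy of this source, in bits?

Each probability is a power of 1/2, so log₂(1/p) is an integer.
H = Σ p·log₂(1/p) = 1/64·6 + 1/32·5 + 1/16·4 + 1/8·3 + 1/4·2 + 1/64·6 + 1/4·2 + 1/4·2 = 2.46875 bits.

2.46875 bits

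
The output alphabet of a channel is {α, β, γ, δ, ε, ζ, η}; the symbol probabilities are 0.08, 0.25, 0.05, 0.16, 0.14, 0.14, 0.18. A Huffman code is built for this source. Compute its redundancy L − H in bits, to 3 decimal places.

0.030 bits

Entropy H = −Σ p log₂ p ≈ 2.6701 bits.
Huffman merges: 1/20+2/25→13/100; 13/100+7/50→27/100; 7/50+4/25→3/10; 9/50+1/4→43/100; 27/100+3/10→57/100; 43/100+57/100→1. L = 27/10 ≈ 2.7000.
L − H = 2.7000 − 2.6701 = 0.030 bits.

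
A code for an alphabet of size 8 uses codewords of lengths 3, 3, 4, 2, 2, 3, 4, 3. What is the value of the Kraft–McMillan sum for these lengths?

1.125

With common denominator 2^4 = 16: Σ 2^(−ℓᵢ) = 2/16 + 2/16 + 1/16 + 4/16 + 4/16 + 2/16 + 1/16 + 2/16 = 18/16 = 1.125.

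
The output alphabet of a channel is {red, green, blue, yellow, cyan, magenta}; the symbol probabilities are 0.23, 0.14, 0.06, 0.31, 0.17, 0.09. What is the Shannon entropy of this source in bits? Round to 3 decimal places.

H = −Σ pᵢ log₂ pᵢ.
−0.23·log₂(0.23) = 0.4877
−0.14·log₂(0.14) = 0.3971
−0.06·log₂(0.06) = 0.2435
−0.31·log₂(0.31) = 0.5238
−0.17·log₂(0.17) = 0.4346
−0.09·log₂(0.09) = 0.3127
Sum ≈ 2.3993 → 2.399 bits.

2.399 bits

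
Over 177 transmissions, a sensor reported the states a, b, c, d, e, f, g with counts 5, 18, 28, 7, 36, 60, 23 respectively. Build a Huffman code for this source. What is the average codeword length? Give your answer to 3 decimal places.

2.525 bits/symbol

Probabilities are the counts divided by 177.
Repeatedly combine the two least-probable nodes; the expected code length is the sum of the merged weights.
merge 5/177 + 7/177 → 4/59
merge 4/59 + 6/59 → 10/59
merge 23/177 + 28/177 → 17/59
merge 10/59 + 12/59 → 22/59
merge 17/59 + 20/59 → 37/59
merge 22/59 + 37/59 → 1
L = 4/59 + 10/59 + 17/59 + 22/59 + 37/59 + 1 = 149/59 ≈ 2.525 bits/symbol.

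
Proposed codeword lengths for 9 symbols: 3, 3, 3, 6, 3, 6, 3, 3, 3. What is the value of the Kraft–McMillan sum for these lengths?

0.90625

With common denominator 2^6 = 64: Σ 2^(−ℓᵢ) = 8/64 + 8/64 + 8/64 + 1/64 + 8/64 + 1/64 + 8/64 + 8/64 + 8/64 = 58/64 = 0.90625.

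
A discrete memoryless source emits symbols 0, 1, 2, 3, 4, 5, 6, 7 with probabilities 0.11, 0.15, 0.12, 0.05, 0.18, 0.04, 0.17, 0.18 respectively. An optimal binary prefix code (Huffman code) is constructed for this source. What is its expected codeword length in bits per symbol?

Repeatedly combine the two least-probable nodes; the expected code length is the sum of the merged weights.
merge 1/25 + 1/20 → 9/100
merge 9/100 + 11/100 → 1/5
merge 3/25 + 3/20 → 27/100
merge 17/100 + 9/50 → 7/20
merge 9/50 + 1/5 → 19/50
merge 27/100 + 7/20 → 31/50
merge 19/50 + 31/50 → 1
L = 9/100 + 1/5 + 27/100 + 7/20 + 19/50 + 31/50 + 1 = 291/100 = 2.91 bits/symbol.

2.91 bits/symbol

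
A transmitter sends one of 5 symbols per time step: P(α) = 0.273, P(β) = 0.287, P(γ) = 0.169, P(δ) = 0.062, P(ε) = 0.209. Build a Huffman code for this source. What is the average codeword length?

Repeatedly combine the two least-probable nodes; the expected code length is the sum of the merged weights.
merge 31/500 + 169/1000 → 231/1000
merge 209/1000 + 231/1000 → 11/25
merge 273/1000 + 287/1000 → 14/25
merge 11/25 + 14/25 → 1
L = 231/1000 + 11/25 + 14/25 + 1 = 2231/1000 = 2.231 bits/symbol.

2.231 bits/symbol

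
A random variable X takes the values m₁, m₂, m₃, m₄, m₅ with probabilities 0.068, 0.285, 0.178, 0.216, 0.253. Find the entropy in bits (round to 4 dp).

2.2023 bits

H = −Σ pᵢ log₂ pᵢ.
−0.068·log₂(0.068) = 0.2637
−0.285·log₂(0.285) = 0.5161
−0.178·log₂(0.178) = 0.4432
−0.216·log₂(0.216) = 0.4776
−0.253·log₂(0.253) = 0.5016
Sum ≈ 2.2023 → 2.2023 bits.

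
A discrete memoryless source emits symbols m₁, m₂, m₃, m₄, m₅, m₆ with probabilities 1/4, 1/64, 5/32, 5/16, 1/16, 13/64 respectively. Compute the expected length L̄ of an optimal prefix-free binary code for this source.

2.3125 bits/symbol

Repeatedly combine the two least-probable nodes; the expected code length is the sum of the merged weights.
merge 1/64 + 1/16 → 5/64
merge 5/64 + 5/32 → 15/64
merge 13/64 + 15/64 → 7/16
merge 1/4 + 5/16 → 9/16
merge 7/16 + 9/16 → 1
L = 5/64 + 15/64 + 7/16 + 9/16 + 1 = 37/16 = 2.3125 bits/symbol.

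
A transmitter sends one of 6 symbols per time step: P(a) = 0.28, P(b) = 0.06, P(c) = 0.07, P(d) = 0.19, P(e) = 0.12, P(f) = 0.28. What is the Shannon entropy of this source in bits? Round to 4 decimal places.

H = −Σ pᵢ log₂ pᵢ.
−0.28·log₂(0.28) = 0.5142
−0.06·log₂(0.06) = 0.2435
−0.07·log₂(0.07) = 0.2686
−0.19·log₂(0.19) = 0.4552
−0.12·log₂(0.12) = 0.3671
−0.28·log₂(0.28) = 0.5142
Sum ≈ 2.3628 → 2.3628 bits.

2.3628 bits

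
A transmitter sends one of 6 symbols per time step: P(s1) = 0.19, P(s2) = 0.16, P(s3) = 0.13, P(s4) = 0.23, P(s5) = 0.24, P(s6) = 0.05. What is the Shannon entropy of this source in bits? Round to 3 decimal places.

H = −Σ pᵢ log₂ pᵢ.
−0.19·log₂(0.19) = 0.4552
−0.16·log₂(0.16) = 0.4230
−0.13·log₂(0.13) = 0.3826
−0.23·log₂(0.23) = 0.4877
−0.24·log₂(0.24) = 0.4941
−0.05·log₂(0.05) = 0.2161
Sum ≈ 2.4588 → 2.459 bits.

2.459 bits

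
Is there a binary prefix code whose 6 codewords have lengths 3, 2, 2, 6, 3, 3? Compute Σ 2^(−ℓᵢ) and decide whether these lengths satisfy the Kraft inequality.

With common denominator 2^6 = 64: Σ 2^(−ℓᵢ) = 8/64 + 16/64 + 16/64 + 1/64 + 8/64 + 8/64 = 57/64 = 0.890625.
Kraft's inequality requires Σ ≤ 1; here Σ = 0.890625 ≤ 1, so such a prefix code exists.

0.890625; yes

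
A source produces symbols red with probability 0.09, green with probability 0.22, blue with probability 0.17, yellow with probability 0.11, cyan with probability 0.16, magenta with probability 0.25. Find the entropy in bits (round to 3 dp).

H = −Σ pᵢ log₂ pᵢ.
−0.09·log₂(0.09) = 0.3127
−0.22·log₂(0.22) = 0.4806
−0.17·log₂(0.17) = 0.4346
−0.11·log₂(0.11) = 0.3503
−0.16·log₂(0.16) = 0.4230
−0.25·log₂(0.25) = 0.5000
Sum ≈ 2.5011 → 2.501 bits.

2.501 bits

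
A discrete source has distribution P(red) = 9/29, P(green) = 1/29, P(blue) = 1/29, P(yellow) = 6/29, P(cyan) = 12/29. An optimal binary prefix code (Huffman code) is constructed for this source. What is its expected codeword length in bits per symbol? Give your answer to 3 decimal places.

1.931 bits/symbol

Repeatedly combine the two least-probable nodes; the expected code length is the sum of the merged weights.
merge 1/29 + 1/29 → 2/29
merge 2/29 + 6/29 → 8/29
merge 8/29 + 9/29 → 17/29
merge 12/29 + 17/29 → 1
L = 2/29 + 8/29 + 17/29 + 1 = 56/29 ≈ 1.931 bits/symbol.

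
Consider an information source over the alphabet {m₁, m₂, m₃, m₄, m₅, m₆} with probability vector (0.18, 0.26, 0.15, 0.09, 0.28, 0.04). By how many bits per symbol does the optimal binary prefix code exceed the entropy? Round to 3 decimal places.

Entropy H = −Σ p log₂ p ≈ 2.3738 bits.
Huffman merges: 1/25+9/100→13/100; 13/100+3/20→7/25; 9/50+13/50→11/25; 7/25+7/25→14/25; 11/25+14/25→1. L = 241/100 ≈ 2.4100.
L − H = 2.4100 − 2.3738 = 0.036 bits.

0.036 bits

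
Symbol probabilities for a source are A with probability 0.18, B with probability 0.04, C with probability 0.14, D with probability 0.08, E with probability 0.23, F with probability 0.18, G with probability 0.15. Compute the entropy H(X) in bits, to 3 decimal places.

2.663 bits

H = −Σ pᵢ log₂ pᵢ.
−0.18·log₂(0.18) = 0.4453
−0.04·log₂(0.04) = 0.1858
−0.14·log₂(0.14) = 0.3971
−0.08·log₂(0.08) = 0.2915
−0.23·log₂(0.23) = 0.4877
−0.18·log₂(0.18) = 0.4453
−0.15·log₂(0.15) = 0.4105
Sum ≈ 2.6632 → 2.663 bits.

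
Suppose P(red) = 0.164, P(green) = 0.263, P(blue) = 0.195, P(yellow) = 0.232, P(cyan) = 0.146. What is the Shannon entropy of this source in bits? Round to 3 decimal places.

2.289 bits

H = −Σ pᵢ log₂ pᵢ.
−0.164·log₂(0.164) = 0.4278
−0.263·log₂(0.263) = 0.5068
−0.195·log₂(0.195) = 0.4599
−0.232·log₂(0.232) = 0.4890
−0.146·log₂(0.146) = 0.4053
Sum ≈ 2.2887 → 2.289 bits.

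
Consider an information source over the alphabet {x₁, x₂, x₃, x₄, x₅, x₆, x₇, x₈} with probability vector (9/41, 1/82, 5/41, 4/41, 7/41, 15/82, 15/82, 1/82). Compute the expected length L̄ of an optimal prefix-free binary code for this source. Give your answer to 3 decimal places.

2.744 bits/symbol

Repeatedly combine the two least-probable nodes; the expected code length is the sum of the merged weights.
merge 1/82 + 1/82 → 1/41
merge 1/41 + 4/41 → 5/41
merge 5/41 + 5/41 → 10/41
merge 7/41 + 15/82 → 29/82
merge 15/82 + 9/41 → 33/82
merge 10/41 + 29/82 → 49/82
merge 33/82 + 49/82 → 1
L = 1/41 + 5/41 + 10/41 + 29/82 + 33/82 + 49/82 + 1 = 225/82 ≈ 2.744 bits/symbol.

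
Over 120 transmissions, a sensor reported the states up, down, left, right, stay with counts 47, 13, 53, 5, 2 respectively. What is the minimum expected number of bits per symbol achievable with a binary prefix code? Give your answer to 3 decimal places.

1.783 bits/symbol

Probabilities are the counts divided by 120.
Repeatedly combine the two least-probable nodes; the expected code length is the sum of the merged weights.
merge 1/60 + 1/24 → 7/120
merge 7/120 + 13/120 → 1/6
merge 1/6 + 47/120 → 67/120
merge 53/120 + 67/120 → 1
L = 7/120 + 1/6 + 67/120 + 1 = 107/60 ≈ 1.783 bits/symbol.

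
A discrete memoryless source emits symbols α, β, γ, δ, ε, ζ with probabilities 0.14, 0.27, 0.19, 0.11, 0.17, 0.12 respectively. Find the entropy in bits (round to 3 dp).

2.514 bits

H = −Σ pᵢ log₂ pᵢ.
−0.14·log₂(0.14) = 0.3971
−0.27·log₂(0.27) = 0.5100
−0.19·log₂(0.19) = 0.4552
−0.11·log₂(0.11) = 0.3503
−0.17·log₂(0.17) = 0.4346
−0.12·log₂(0.12) = 0.3671
Sum ≈ 2.5143 → 2.514 bits.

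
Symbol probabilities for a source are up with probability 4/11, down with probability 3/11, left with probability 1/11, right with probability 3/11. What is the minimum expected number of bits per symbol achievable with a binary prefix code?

Repeatedly combine the two least-probable nodes; the expected code length is the sum of the merged weights.
merge 1/11 + 3/11 → 4/11
merge 3/11 + 4/11 → 7/11
merge 4/11 + 7/11 → 1
L = 4/11 + 7/11 + 1 = 2 bits/symbol.

2 bits/symbol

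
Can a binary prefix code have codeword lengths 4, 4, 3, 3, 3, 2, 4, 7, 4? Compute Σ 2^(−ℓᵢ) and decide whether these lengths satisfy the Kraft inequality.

0.8828125; yes

With common denominator 2^7 = 128: Σ 2^(−ℓᵢ) = 8/128 + 8/128 + 16/128 + 16/128 + 16/128 + 32/128 + 8/128 + 1/128 + 8/128 = 113/128 = 0.8828125.
Kraft's inequality requires Σ ≤ 1; here Σ = 0.8828125 ≤ 1, so such a prefix code exists.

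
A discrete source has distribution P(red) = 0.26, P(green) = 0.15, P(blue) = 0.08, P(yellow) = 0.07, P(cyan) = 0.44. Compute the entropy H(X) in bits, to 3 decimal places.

H = −Σ pᵢ log₂ pᵢ.
−0.26·log₂(0.26) = 0.5053
−0.15·log₂(0.15) = 0.4105
−0.08·log₂(0.08) = 0.2915
−0.07·log₂(0.07) = 0.2686
−0.44·log₂(0.44) = 0.5211
Sum ≈ 1.9970 → 1.997 bits.

1.997 bits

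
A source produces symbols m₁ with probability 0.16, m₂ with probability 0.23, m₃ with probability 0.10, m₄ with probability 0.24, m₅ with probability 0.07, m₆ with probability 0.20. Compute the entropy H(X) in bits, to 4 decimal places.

H = −Σ pᵢ log₂ pᵢ.
−0.16·log₂(0.16) = 0.4230
−0.23·log₂(0.23) = 0.4877
−0.10·log₂(0.10) = 0.3322
−0.24·log₂(0.24) = 0.4941
−0.07·log₂(0.07) = 0.2686
−0.20·log₂(0.20) = 0.4644
Sum ≈ 2.4700 → 2.4700 bits.

2.4700 bits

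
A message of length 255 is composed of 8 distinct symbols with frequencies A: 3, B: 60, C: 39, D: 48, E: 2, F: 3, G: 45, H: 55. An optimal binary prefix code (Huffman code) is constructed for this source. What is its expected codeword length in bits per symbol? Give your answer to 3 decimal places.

Probabilities are the counts divided by 255.
Repeatedly combine the two least-probable nodes; the expected code length is the sum of the merged weights.
merge 2/255 + 1/85 → 1/51
merge 1/85 + 1/51 → 8/255
merge 8/255 + 13/85 → 47/255
merge 3/17 + 47/255 → 92/255
merge 16/85 + 11/51 → 103/255
merge 4/17 + 92/255 → 152/255
merge 103/255 + 152/255 → 1
L = 1/51 + 8/255 + 47/255 + 92/255 + 103/255 + 152/255 + 1 = 662/255 ≈ 2.596 bits/symbol.

2.596 bits/symbol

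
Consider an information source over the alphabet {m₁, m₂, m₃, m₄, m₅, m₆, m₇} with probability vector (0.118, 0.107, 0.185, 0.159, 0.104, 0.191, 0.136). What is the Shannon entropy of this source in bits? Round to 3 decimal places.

H = −Σ pᵢ log₂ pᵢ.
−0.118·log₂(0.118) = 0.3638
−0.107·log₂(0.107) = 0.3450
−0.185·log₂(0.185) = 0.4504
−0.159·log₂(0.159) = 0.4218
−0.104·log₂(0.104) = 0.3396
−0.191·log₂(0.191) = 0.4562
−0.136·log₂(0.136) = 0.3915
Sum ≈ 2.7682 → 2.768 bits.

2.768 bits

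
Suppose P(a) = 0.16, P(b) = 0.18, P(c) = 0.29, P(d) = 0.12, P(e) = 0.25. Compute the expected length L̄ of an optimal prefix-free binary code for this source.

Repeatedly combine the two least-probable nodes; the expected code length is the sum of the merged weights.
merge 3/25 + 4/25 → 7/25
merge 9/50 + 1/4 → 43/100
merge 7/25 + 29/100 → 57/100
merge 43/100 + 57/100 → 1
L = 7/25 + 43/100 + 57/100 + 1 = 57/25 = 2.28 bits/symbol.

2.28 bits/symbol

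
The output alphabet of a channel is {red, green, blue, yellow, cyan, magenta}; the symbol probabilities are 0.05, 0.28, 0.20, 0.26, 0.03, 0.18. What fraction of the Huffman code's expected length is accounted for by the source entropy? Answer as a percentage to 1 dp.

98.2%

Entropy H = −Σ p log₂ p ≈ 2.2971 bits.
Huffman merges: 3/100+1/20→2/25; 2/25+9/50→13/50; 1/5+13/50→23/50; 13/50+7/25→27/50; 23/50+27/50→1. L = 117/50 ≈ 2.3400.
Efficiency = H/L = 2.2971/2.3400 = 98.2%.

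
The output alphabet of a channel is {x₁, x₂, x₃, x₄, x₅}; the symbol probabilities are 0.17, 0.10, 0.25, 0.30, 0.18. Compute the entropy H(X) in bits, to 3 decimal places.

H = −Σ pᵢ log₂ pᵢ.
−0.17·log₂(0.17) = 0.4346
−0.10·log₂(0.10) = 0.3322
−0.25·log₂(0.25) = 0.5000
−0.30·log₂(0.30) = 0.5211
−0.18·log₂(0.18) = 0.4453
Sum ≈ 2.2332 → 2.233 bits.

2.233 bits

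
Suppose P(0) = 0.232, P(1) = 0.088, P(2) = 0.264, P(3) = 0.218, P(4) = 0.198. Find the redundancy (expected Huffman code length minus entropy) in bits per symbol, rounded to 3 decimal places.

Entropy H = −Σ p log₂ p ≈ 2.2465 bits.
Huffman merges: 11/125+99/500→143/500; 109/500+29/125→9/20; 33/125+143/500→11/20; 9/20+11/20→1. L = 1143/500 ≈ 2.2860.
L − H = 2.2860 − 2.2465 = 0.039 bits.

0.039 bits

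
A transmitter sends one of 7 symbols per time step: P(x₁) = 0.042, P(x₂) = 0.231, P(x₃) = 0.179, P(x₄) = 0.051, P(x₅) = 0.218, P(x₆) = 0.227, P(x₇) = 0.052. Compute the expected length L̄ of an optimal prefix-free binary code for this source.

2.562 bits/symbol

Repeatedly combine the two least-probable nodes; the expected code length is the sum of the merged weights.
merge 21/500 + 51/1000 → 93/1000
merge 13/250 + 93/1000 → 29/200
merge 29/200 + 179/1000 → 81/250
merge 109/500 + 227/1000 → 89/200
merge 231/1000 + 81/250 → 111/200
merge 89/200 + 111/200 → 1
L = 93/1000 + 29/200 + 81/250 + 89/200 + 111/200 + 1 = 1281/500 = 2.562 bits/symbol.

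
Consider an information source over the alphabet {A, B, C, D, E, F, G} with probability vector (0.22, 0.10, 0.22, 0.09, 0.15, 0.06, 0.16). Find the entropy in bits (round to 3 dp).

H = −Σ pᵢ log₂ pᵢ.
−0.22·log₂(0.22) = 0.4806
−0.10·log₂(0.10) = 0.3322
−0.22·log₂(0.22) = 0.4806
−0.09·log₂(0.09) = 0.3127
−0.15·log₂(0.15) = 0.4105
−0.06·log₂(0.06) = 0.2435
−0.16·log₂(0.16) = 0.4230
Sum ≈ 2.6831 → 2.683 bits.

2.683 bits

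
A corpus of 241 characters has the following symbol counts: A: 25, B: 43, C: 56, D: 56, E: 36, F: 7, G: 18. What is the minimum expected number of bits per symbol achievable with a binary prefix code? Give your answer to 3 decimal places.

Probabilities are the counts divided by 241.
Repeatedly combine the two least-probable nodes; the expected code length is the sum of the merged weights.
merge 7/241 + 18/241 → 25/241
merge 25/241 + 25/241 → 50/241
merge 36/241 + 43/241 → 79/241
merge 50/241 + 56/241 → 106/241
merge 56/241 + 79/241 → 135/241
merge 106/241 + 135/241 → 1
L = 25/241 + 50/241 + 79/241 + 106/241 + 135/241 + 1 = 636/241 ≈ 2.639 bits/symbol.

2.639 bits/symbol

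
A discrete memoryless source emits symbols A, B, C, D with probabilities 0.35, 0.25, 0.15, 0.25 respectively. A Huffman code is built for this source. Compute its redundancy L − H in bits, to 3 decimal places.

Entropy H = −Σ p log₂ p ≈ 1.9406 bits.
Huffman merges: 3/20+1/4→2/5; 1/4+7/20→3/5; 2/5+3/5→1. L = 2 ≈ 2.0000.
L − H = 2.0000 − 1.9406 = 0.059 bits.

0.059 bits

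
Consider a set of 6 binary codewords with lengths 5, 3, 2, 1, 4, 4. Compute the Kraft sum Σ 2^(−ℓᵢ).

With common denominator 2^5 = 32: Σ 2^(−ℓᵢ) = 1/32 + 4/32 + 8/32 + 16/32 + 2/32 + 2/32 = 33/32 = 1.03125.

1.03125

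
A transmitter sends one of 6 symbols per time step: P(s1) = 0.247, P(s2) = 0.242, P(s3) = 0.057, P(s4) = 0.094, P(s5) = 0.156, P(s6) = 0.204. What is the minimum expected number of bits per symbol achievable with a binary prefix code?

2.458 bits/symbol

Repeatedly combine the two least-probable nodes; the expected code length is the sum of the merged weights.
merge 57/1000 + 47/500 → 151/1000
merge 151/1000 + 39/250 → 307/1000
merge 51/250 + 121/500 → 223/500
merge 247/1000 + 307/1000 → 277/500
merge 223/500 + 277/500 → 1
L = 151/1000 + 307/1000 + 223/500 + 277/500 + 1 = 1229/500 = 2.458 bits/symbol.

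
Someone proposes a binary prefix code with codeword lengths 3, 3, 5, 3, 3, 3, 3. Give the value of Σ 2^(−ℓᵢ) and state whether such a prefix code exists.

With common denominator 2^5 = 32: Σ 2^(−ℓᵢ) = 4/32 + 4/32 + 1/32 + 4/32 + 4/32 + 4/32 + 4/32 = 25/32 = 0.78125.
Kraft's inequality requires Σ ≤ 1; here Σ = 0.78125 ≤ 1, so such a prefix code exists.

0.78125; yes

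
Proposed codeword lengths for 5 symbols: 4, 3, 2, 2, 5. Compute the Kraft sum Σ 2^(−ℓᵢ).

With common denominator 2^5 = 32: Σ 2^(−ℓᵢ) = 2/32 + 4/32 + 8/32 + 8/32 + 1/32 = 23/32 = 0.71875.

0.71875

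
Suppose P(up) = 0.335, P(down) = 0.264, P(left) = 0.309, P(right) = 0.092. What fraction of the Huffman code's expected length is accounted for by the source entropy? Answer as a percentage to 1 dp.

Entropy H = −Σ p log₂ p ≈ 1.8760 bits.
Huffman merges: 23/250+33/125→89/250; 309/1000+67/200→161/250; 89/250+161/250→1. L = 2 ≈ 2.0000.
Efficiency = H/L = 1.8760/2.0000 = 93.8%.

93.8%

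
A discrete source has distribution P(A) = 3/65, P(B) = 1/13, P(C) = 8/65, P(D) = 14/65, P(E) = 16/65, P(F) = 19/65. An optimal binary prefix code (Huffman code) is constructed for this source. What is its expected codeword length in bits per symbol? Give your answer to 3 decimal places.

2.369 bits/symbol

Repeatedly combine the two least-probable nodes; the expected code length is the sum of the merged weights.
merge 3/65 + 1/13 → 8/65
merge 8/65 + 8/65 → 16/65
merge 14/65 + 16/65 → 6/13
merge 16/65 + 19/65 → 7/13
merge 6/13 + 7/13 → 1
L = 8/65 + 16/65 + 6/13 + 7/13 + 1 = 154/65 ≈ 2.369 bits/symbol.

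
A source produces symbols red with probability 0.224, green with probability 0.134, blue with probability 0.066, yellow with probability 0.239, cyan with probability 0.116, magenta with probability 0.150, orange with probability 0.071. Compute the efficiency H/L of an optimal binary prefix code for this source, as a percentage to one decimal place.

Entropy H = −Σ p log₂ p ≈ 2.6664 bits.
Huffman merges: 33/500+71/1000→137/1000; 29/250+67/500→1/4; 137/1000+3/20→287/1000; 28/125+239/1000→463/1000; 1/4+287/1000→537/1000; 463/1000+537/1000→1. L = 1337/500 ≈ 2.6740.
Efficiency = H/L = 2.6664/2.6740 = 99.7%.

99.7%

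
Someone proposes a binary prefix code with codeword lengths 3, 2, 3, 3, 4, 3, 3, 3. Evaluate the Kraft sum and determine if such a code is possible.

With common denominator 2^4 = 16: Σ 2^(−ℓᵢ) = 2/16 + 4/16 + 2/16 + 2/16 + 1/16 + 2/16 + 2/16 + 2/16 = 17/16 = 1.0625.
Kraft's inequality requires Σ ≤ 1; here Σ = 1.0625 > 1, so no such prefix code exists.

1.0625; no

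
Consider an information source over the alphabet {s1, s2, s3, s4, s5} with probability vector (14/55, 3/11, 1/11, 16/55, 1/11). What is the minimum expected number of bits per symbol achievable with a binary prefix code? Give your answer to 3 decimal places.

Repeatedly combine the two least-probable nodes; the expected code length is the sum of the merged weights.
merge 1/11 + 1/11 → 2/11
merge 2/11 + 14/55 → 24/55
merge 3/11 + 16/55 → 31/55
merge 24/55 + 31/55 → 1
L = 2/11 + 24/55 + 31/55 + 1 = 24/11 ≈ 2.182 bits/symbol.

2.182 bits/symbol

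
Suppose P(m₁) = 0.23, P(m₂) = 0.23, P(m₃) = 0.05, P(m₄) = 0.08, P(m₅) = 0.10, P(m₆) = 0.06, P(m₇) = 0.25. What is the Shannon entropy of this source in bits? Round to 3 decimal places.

H = −Σ pᵢ log₂ pᵢ.
−0.23·log₂(0.23) = 0.4877
−0.23·log₂(0.23) = 0.4877
−0.05·log₂(0.05) = 0.2161
−0.08·log₂(0.08) = 0.2915
−0.10·log₂(0.10) = 0.3322
−0.06·log₂(0.06) = 0.2435
−0.25·log₂(0.25) = 0.5000
Sum ≈ 2.5587 → 2.559 bits.

2.559 bits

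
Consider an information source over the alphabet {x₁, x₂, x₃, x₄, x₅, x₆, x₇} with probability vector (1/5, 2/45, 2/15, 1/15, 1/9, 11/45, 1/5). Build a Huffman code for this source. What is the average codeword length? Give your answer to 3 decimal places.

Repeatedly combine the two least-probable nodes; the expected code length is the sum of the merged weights.
merge 2/45 + 1/15 → 1/9
merge 1/9 + 1/9 → 2/9
merge 2/15 + 1/5 → 1/3
merge 1/5 + 2/9 → 19/45
merge 11/45 + 1/3 → 26/45
merge 19/45 + 26/45 → 1
L = 1/9 + 2/9 + 1/3 + 19/45 + 26/45 + 1 = 8/3 ≈ 2.667 bits/symbol.

2.667 bits/symbol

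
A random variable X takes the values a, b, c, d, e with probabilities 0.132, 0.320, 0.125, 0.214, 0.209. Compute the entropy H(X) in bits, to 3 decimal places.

2.235 bits

H = −Σ pᵢ log₂ pᵢ.
−0.132·log₂(0.132) = 0.3856
−0.320·log₂(0.320) = 0.5260
−0.125·log₂(0.125) = 0.3750
−0.214·log₂(0.214) = 0.4760
−0.209·log₂(0.209) = 0.4720
Sum ≈ 2.2347 → 2.235 bits.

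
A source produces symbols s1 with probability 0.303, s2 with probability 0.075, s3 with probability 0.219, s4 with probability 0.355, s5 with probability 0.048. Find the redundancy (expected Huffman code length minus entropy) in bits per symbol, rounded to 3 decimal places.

Entropy H = −Σ p log₂ p ≈ 2.0227 bits.
Huffman merges: 6/125+3/40→123/1000; 123/1000+219/1000→171/500; 303/1000+171/500→129/200; 71/200+129/200→1. L = 211/100 ≈ 2.1100.
L − H = 2.1100 − 2.0227 = 0.087 bits.

0.087 bits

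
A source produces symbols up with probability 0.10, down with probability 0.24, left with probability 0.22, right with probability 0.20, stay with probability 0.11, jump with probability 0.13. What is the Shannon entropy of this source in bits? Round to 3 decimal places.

2.504 bits

H = −Σ pᵢ log₂ pᵢ.
−0.10·log₂(0.10) = 0.3322
−0.24·log₂(0.24) = 0.4941
−0.22·log₂(0.22) = 0.4806
−0.20·log₂(0.20) = 0.4644
−0.11·log₂(0.11) = 0.3503
−0.13·log₂(0.13) = 0.3826
Sum ≈ 2.5042 → 2.504 bits.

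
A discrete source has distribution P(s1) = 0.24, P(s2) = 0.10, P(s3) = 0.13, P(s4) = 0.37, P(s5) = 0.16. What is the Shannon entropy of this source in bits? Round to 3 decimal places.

2.163 bits

H = −Σ pᵢ log₂ pᵢ.
−0.24·log₂(0.24) = 0.4941
−0.10·log₂(0.10) = 0.3322
−0.13·log₂(0.13) = 0.3826
−0.37·log₂(0.37) = 0.5307
−0.16·log₂(0.16) = 0.4230
Sum ≈ 2.1627 → 2.163 bits.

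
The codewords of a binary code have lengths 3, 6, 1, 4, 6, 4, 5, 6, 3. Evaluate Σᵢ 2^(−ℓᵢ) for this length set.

With common denominator 2^6 = 64: Σ 2^(−ℓᵢ) = 8/64 + 1/64 + 32/64 + 4/64 + 1/64 + 4/64 + 2/64 + 1/64 + 8/64 = 61/64 = 0.953125.

0.953125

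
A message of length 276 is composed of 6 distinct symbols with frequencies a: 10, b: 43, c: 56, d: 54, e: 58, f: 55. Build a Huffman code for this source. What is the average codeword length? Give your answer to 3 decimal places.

2.580 bits/symbol

Probabilities are the counts divided by 276.
Repeatedly combine the two least-probable nodes; the expected code length is the sum of the merged weights.
merge 5/138 + 43/276 → 53/276
merge 53/276 + 9/46 → 107/276
merge 55/276 + 14/69 → 37/92
merge 29/138 + 107/276 → 55/92
merge 37/92 + 55/92 → 1
L = 53/276 + 107/276 + 37/92 + 55/92 + 1 = 178/69 ≈ 2.580 bits/symbol.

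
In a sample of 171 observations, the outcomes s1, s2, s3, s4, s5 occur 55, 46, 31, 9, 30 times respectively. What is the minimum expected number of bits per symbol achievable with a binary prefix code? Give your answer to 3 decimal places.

2.228 bits/symbol

Probabilities are the counts divided by 171.
Repeatedly combine the two least-probable nodes; the expected code length is the sum of the merged weights.
merge 1/19 + 10/57 → 13/57
merge 31/171 + 13/57 → 70/171
merge 46/171 + 55/171 → 101/171
merge 70/171 + 101/171 → 1
L = 13/57 + 70/171 + 101/171 + 1 = 127/57 ≈ 2.228 bits/symbol.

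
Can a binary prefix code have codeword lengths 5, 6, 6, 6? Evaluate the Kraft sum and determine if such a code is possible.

With common denominator 2^6 = 64: Σ 2^(−ℓᵢ) = 2/64 + 1/64 + 1/64 + 1/64 = 5/64 = 0.078125.
Kraft's inequality requires Σ ≤ 1; here Σ = 0.078125 ≤ 1, so such a prefix code exists.

0.078125; yes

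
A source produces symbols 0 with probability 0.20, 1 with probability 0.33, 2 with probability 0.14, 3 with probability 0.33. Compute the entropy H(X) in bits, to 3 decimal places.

1.917 bits

H = −Σ pᵢ log₂ pᵢ.
−0.20·log₂(0.20) = 0.4644
−0.33·log₂(0.33) = 0.5278
−0.14·log₂(0.14) = 0.3971
−0.33·log₂(0.33) = 0.5278
Sum ≈ 1.9171 → 1.917 bits.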